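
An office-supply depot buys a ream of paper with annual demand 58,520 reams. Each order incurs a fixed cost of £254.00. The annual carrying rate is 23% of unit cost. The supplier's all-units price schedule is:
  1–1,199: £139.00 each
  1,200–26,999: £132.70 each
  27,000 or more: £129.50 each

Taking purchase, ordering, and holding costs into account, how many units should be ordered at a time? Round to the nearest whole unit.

Q* ≈ 1,200 reams

Holding cost per unit per year at price C is H = 0.23·C.
Evaluate total cost at each tier's feasible EOQ or, if the EOQ is below the tier, at the tier's minimum quantity.
EOQ at £139.00 = 964.3 (feasible in tier 1): TC = 58,520×£139.00 + (58,520/964.3)×254 + (964.3/2)×0.23×£139.00 = £8,165,108.71.
EOQ at £132.70 = 986.9 < 1200, so use break Q=1200: TC = 58,520×£132.70 + (58,520/1200.0)×254 + (1200.0/2)×0.23×£132.70 = £7,796,303.33.
EOQ at £129.50 = 999.0 < 27000, so use break Q=27000: TC = 58,520×£129.50 + (58,520/27000.0)×254 + (27000.0/2)×0.23×£129.50 = £7,980,988.02.
Lowest total cost is £7,796,303.33 at Q = 1200.0.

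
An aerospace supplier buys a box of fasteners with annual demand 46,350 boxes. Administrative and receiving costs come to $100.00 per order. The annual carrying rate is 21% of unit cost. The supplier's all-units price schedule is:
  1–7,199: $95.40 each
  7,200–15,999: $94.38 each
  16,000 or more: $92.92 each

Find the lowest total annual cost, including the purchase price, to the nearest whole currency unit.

Holding cost per unit per year at price C is H = 0.21·C.
Evaluate total cost at each tier's feasible EOQ or, if the EOQ is below the tier, at the tier's minimum quantity.
EOQ at $95.40 = 680.2 (feasible in tier 1): TC = 46,350×$95.40 + (46,350/680.2)×100 + (680.2/2)×0.21×$95.40 = $4,435,417.74.
EOQ at $94.38 = 683.9 < 7200, so use break Q=7200: TC = 46,350×$94.38 + (46,350/7200.0)×100 + (7200.0/2)×0.21×$94.38 = $4,446,508.03.
EOQ at $92.92 = 689.2 < 16000, so use break Q=16000: TC = 46,350×$92.92 + (46,350/16000.0)×100 + (16000.0/2)×0.21×$92.92 = $4,463,237.29.
Lowest total cost among the candidates is at Q = 680.2.

TC* ≈ $4,435,418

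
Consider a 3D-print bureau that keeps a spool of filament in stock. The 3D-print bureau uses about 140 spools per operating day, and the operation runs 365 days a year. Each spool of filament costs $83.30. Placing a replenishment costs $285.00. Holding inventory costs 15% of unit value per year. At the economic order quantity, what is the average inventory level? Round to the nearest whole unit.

Average inventory ≈ 763 spools

Annual demand D = 140 × 365 = 51,100.
Holding cost H = 0.15 × $83.30 = $12.4950 per unit per year.
The optimal lot size = √(2DS/H) = √(2 × 51,100 × 285 / 12.495) ≈ 1526.79.
Average inventory = Q*/2 ≈ 1526.79 / 2 = 763.396.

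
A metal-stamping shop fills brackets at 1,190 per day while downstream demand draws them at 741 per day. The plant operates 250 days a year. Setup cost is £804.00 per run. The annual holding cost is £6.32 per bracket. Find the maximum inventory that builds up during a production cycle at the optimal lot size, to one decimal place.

I_max ≈ 4,217.1 brackets

Annual demand D = 741 × 250 = 185,250.
Production build-up factor (1 − d/p) = 1 − 741/1,190 = 0.3773.
Q* = √(2DS / (H(1 − d/p))) = √(2 × 185,250 × 804 / (6.32 × 0.3773)).
= √(297,882,000 / 2.3846) ≈ 11176.708.
Maximum inventory = Q*(1 − d/p) = 11176.708 × 0.3773 ≈ 4217.094.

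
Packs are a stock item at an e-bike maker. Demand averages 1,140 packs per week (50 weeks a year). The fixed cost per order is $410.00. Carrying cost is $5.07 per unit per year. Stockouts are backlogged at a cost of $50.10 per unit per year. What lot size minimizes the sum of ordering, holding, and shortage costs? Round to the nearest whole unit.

Q* ≈ 3,186 packs

Annual demand D = 1,140 × 50 = 57,000.
With planned backorders, Q* = √(2DS/H) · √((H+B)/B).
√(2DS/H) = √(2 × 57,000 × 410 / 5.07) = 3036.270.
√((H+B)/B) = √((5.07+50.1)/50.1) = 1.0494.
Q* ≈ 3186.200.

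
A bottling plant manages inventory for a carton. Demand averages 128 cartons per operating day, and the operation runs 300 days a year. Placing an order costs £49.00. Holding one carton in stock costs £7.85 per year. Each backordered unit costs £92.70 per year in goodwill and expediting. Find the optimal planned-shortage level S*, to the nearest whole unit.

Annual demand D = 128 × 300 = 38,400.
With planned backorders, Q* = √(2DS/H) · √((H+B)/B).
√(2DS/H) = √(2 × 38,400 × 49 / 7.85) = 692.379.
√((H+B)/B) = √((7.85+92.7)/92.7) = 1.0415.
Q* ≈ 721.099.
S* = Q* · H/(H+B) = 721.099 × 7.85/100.55 ≈ 56.297.

S* ≈ 56 cartons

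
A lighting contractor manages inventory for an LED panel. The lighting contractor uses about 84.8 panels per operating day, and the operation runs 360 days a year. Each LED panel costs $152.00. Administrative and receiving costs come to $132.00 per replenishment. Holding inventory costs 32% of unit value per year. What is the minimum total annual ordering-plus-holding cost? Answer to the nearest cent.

Annual demand D = 84.8 × 360 = 30,528.
Holding cost H = 0.32 × $152.00 = $48.6400 per unit per year.
The optimal lot size = √(2DS/H) = √(2 × 30,528 × 132 / 48.64) ≈ 407.06.
At the optimum the two cost components are equal, so total cost = 2·(Q*/2)H = Q*·H.
Minimum total = √(2DSH) = √(2 × 30,528 × 132 × 48.64) ≈ 19799.213.

TC* ≈ $19,799.21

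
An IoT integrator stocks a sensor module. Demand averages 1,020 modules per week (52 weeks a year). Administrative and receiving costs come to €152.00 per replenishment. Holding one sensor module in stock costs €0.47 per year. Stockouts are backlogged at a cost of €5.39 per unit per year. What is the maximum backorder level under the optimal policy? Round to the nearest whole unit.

Annual demand D = 1,020 × 52 = 53,040.
With planned backorders, Q* = √(2DS/H) · √((H+B)/B).
√(2DS/H) = √(2 × 53,040 × 152 / 0.47) = 5857.194.
√((H+B)/B) = √((0.47+5.39)/5.39) = 1.0427.
Q* ≈ 6107.227.
S* = Q* · H/(H+B) = 6107.227 × 0.47/5.86 ≈ 489.829.

S* ≈ 490 modules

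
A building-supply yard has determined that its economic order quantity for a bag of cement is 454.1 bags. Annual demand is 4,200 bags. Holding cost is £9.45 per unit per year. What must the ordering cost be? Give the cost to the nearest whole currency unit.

S ≈ £232

Squaring Q* = √(2DS/H) gives Q*² = 2DS/H.
From Q* = √(2DS/H): S = Q*²H / (2D) = 454.1² × 9.45 / (2 × 4,200) = 231.9827.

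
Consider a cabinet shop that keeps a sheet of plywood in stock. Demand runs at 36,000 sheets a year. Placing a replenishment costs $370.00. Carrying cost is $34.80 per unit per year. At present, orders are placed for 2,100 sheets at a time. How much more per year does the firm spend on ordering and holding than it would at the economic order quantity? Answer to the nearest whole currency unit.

EOQ = √(2DS/H) = √(2 × 36,000 × 370 / 34.8) ≈ 874.94.
Cost at Q* = (D/Q*)S + (Q*/2)H = √(2DSH) ≈ $30,447.86.
Cost at Q = 2,100: (36,000/2,100)×370 + (2,100/2)×34.8 = $6,342.86 + $36,540.00 = $42,882.86.
Excess = $42,882.86 − $30,447.86 = $12,435.00.

Extra cost ≈ $12,435 per year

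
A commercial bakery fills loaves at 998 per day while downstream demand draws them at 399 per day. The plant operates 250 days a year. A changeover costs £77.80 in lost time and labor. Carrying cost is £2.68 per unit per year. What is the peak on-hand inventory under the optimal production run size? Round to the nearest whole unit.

Annual demand D = 399 × 250 = 99,750.
Production build-up factor (1 − d/p) = 1 − 399/998 = 0.6002.
Q* = √(2DS / (H(1 − d/p))) = √(2 × 99,750 × 77.8 / (2.68 × 0.6002)).
= √(15,521,100 / 1.6085) ≈ 3106.317.
Maximum inventory = Q*(1 − d/p) = 3106.317 × 0.6002 ≈ 1864.412.

I_max ≈ 1,864 loaves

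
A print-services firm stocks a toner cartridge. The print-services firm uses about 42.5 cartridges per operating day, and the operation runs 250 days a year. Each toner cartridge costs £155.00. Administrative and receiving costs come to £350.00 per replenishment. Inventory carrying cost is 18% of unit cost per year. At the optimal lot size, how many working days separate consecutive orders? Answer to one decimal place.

T ≈ 12.1 days

Annual demand D = 42.5 × 250 = 10,625.
Holding cost H = 0.18 × £155.00 = £27.9000 per unit per year.
EOQ = √(2DS/H) = √(2 × 10,625 × 350 / 27.9) ≈ 516.31.
Cycle time = Q*/D × 250 = 516.31 / 10,625 × 250 ≈ 12.148 days.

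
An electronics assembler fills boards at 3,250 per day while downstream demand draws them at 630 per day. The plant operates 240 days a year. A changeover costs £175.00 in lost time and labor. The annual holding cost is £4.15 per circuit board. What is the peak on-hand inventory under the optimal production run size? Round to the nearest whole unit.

Annual demand D = 630 × 240 = 151,200.
Production build-up factor (1 − d/p) = 1 − 630/3,250 = 0.8062.
Q* = √(2DS / (H(1 − d/p))) = √(2 × 151,200 × 175 / (4.15 × 0.8062)).
= √(52,920,000 / 3.3455) ≈ 3977.195.
Maximum inventory = Q*(1 − d/p) = 3977.195 × 0.8062 ≈ 3206.231.

I_max ≈ 3,206 boards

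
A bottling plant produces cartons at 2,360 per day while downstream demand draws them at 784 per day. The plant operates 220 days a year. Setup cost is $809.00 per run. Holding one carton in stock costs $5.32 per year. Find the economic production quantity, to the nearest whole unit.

Annual demand D = 784 × 220 = 172,480.
Production build-up factor (1 − d/p) = 1 − 784/2,360 = 0.6678.
Q* = √(2DS / (H(1 − d/p))) = √(2 × 172,480 × 809 / (5.32 × 0.6678)).
= √(279,072,640 / 3.5527) ≈ 8862.999.

Q* ≈ 8,863 cartons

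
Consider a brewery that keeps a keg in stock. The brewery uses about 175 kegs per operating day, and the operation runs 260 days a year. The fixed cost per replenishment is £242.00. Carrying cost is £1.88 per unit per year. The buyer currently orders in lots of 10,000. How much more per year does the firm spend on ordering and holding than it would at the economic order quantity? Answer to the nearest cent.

Annual demand D = 175 × 260 = 45,500.
EOQ = √(2DS/H) = √(2 × 45,500 × 242 / 1.88) ≈ 3422.55.
Cost at Q* = (D/Q*)S + (Q*/2)H = √(2DSH) ≈ £6,434.39.
Cost at Q = 10,000: (45,500/10,000)×242 + (10,000/2)×1.88 = £1,101.10 + £9,400.00 = £10,501.10.
Excess = £10,501.10 − £6,434.39 = £4,066.71.

Extra cost ≈ £4,066.71 per year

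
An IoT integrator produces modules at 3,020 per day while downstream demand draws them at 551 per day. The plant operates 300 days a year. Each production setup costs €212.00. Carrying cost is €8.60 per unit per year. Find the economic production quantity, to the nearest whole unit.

Q* ≈ 3,157 modules

Annual demand D = 551 × 300 = 165,300.
Production build-up factor (1 − d/p) = 1 − 551/3,020 = 0.8175.
Q* = √(2DS / (H(1 − d/p))) = √(2 × 165,300 × 212 / (8.6 × 0.8175)).
= √(70,087,200 / 7.0309) ≈ 3157.280.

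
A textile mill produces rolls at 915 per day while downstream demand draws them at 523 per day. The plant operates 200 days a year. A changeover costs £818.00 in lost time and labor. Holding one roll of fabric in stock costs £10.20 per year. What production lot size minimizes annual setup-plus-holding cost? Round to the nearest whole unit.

Annual demand D = 523 × 200 = 104,600.
Production build-up factor (1 − d/p) = 1 − 523/915 = 0.4284.
Q* = √(2DS / (H(1 − d/p))) = √(2 × 104,600 × 818 / (10.2 × 0.4284)).
= √(171,125,600 / 4.3698) ≈ 6257.847.

Q* ≈ 6,258 rolls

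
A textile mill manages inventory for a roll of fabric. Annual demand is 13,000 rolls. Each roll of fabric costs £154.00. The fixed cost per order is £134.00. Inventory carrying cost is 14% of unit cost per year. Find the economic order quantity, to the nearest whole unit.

Holding cost H = 0.14 × £154.00 = £21.5600 per unit per year.
EOQ = √(2DS / H) = √(2 × 13,000 × 134 / 21.56).
= √(3,484,000 / 21.56) = √161,595.5473 ≈ 401.989.

Q* ≈ 402 rolls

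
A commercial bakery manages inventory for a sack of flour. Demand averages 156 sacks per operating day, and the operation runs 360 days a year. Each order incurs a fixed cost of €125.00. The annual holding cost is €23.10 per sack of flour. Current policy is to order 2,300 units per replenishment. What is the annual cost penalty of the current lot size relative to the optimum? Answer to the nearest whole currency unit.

Annual demand D = 156 × 360 = 56,160.
EOQ = √(2DS/H) = √(2 × 56,160 × 125 / 23.1) ≈ 779.61.
Cost at Q* = (D/Q*)S + (Q*/2)H = √(2DSH) ≈ €18,009.00.
Cost at Q = 2,300: (56,160/2,300)×125 + (2,300/2)×23.1 = €3,052.17 + €26,565.00 = €29,617.17.
Excess = €29,617.17 − €18,009.00 = €11,608.18.

Extra cost ≈ €11,608 per year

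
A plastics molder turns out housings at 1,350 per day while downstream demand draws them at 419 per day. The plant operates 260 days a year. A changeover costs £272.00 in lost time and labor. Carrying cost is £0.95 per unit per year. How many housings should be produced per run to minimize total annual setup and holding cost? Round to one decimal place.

Annual demand D = 419 × 260 = 108,940.
Production build-up factor (1 − d/p) = 1 − 419/1,350 = 0.6896.
Q* = √(2DS / (H(1 − d/p))) = √(2 × 108,940 × 272 / (0.95 × 0.6896)).
= √(59,263,360 / 0.6551) ≈ 9510.939.

Q* ≈ 9,510.9 housings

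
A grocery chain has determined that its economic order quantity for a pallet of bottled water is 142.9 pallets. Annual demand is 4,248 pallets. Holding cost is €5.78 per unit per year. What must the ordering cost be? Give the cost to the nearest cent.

S ≈ €13.89

The basic EOQ model gives Q* = √(2DS/H); rearrange for the unknown.
From Q* = √(2DS/H): S = Q*²H / (2D) = 142.9² × 5.78 / (2 × 4,248) = 13.8924.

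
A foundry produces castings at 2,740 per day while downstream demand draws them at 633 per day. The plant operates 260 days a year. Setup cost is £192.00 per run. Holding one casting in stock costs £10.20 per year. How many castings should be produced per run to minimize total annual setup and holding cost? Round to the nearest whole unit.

Annual demand D = 633 × 260 = 164,580.
Production build-up factor (1 − d/p) = 1 − 633/2,740 = 0.7690.
Q* = √(2DS / (H(1 − d/p))) = √(2 × 164,580 × 192 / (10.2 × 0.7690)).
= √(63,198,720 / 7.8436) ≈ 2838.553.

Q* ≈ 2,839 castings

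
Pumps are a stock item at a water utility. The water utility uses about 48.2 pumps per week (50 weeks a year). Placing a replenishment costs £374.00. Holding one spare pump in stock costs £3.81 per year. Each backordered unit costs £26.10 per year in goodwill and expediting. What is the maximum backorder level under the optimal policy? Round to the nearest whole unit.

S* ≈ 94 pumps

Annual demand D = 48.2 × 50 = 2,410.
With planned backorders, Q* = √(2DS/H) · √((H+B)/B).
√(2DS/H) = √(2 × 2,410 × 374 / 3.81) = 687.855.
√((H+B)/B) = √((3.81+26.1)/26.1) = 1.0705.
Q* ≈ 736.351.
S* = Q* · H/(H+B) = 736.351 × 3.81/29.91 ≈ 93.798.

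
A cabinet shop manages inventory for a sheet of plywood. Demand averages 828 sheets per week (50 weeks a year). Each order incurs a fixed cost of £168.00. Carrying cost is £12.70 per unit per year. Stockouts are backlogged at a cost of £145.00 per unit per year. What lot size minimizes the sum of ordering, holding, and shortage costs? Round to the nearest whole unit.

Q* ≈ 1,091 sheets

Annual demand D = 828 × 50 = 41,400.
With planned backorders, Q* = √(2DS/H) · √((H+B)/B).
√(2DS/H) = √(2 × 41,400 × 168 / 12.7) = 1046.569.
√((H+B)/B) = √((12.7+145)/145) = 1.0429.
Q* ≈ 1091.440.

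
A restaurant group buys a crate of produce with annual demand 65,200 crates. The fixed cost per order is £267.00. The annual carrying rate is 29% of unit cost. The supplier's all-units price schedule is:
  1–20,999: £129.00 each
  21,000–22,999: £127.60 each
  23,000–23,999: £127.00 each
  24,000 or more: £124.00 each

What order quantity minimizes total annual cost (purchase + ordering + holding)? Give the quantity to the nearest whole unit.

Q* ≈ 965 crates

Holding cost per unit per year at price C is H = 0.29·C.
For each price level, check whether its EOQ is feasible; otherwise the best quantity at that price is the breakpoint.
EOQ at £129.00 = 964.7 (feasible in tier 1): TC = 65,200×£129.00 + (65,200/964.7)×267 + (964.7/2)×0.29×£129.00 = £8,446,890.12.
EOQ at £127.60 = 970.0 < 21000, so use break Q=21000: TC = 65,200×£127.60 + (65,200/21000.0)×267 + (21000.0/2)×0.29×£127.60 = £8,708,890.97.
EOQ at £127.00 = 972.3 < 23000, so use break Q=23000: TC = 65,200×£127.00 + (65,200/23000.0)×267 + (23000.0/2)×0.29×£127.00 = £8,704,701.89.
EOQ at £124.00 = 984.0 < 24000, so use break Q=24000: TC = 65,200×£124.00 + (65,200/24000.0)×267 + (24000.0/2)×0.29×£124.00 = £8,517,045.35.
Lowest total cost is £8,446,890.12 at Q = 964.7.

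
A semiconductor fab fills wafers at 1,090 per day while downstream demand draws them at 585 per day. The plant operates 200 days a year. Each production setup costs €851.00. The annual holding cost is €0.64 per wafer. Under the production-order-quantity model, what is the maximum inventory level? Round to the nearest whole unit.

I_max ≈ 12,006 wafers

Annual demand D = 585 × 200 = 117,000.
Production build-up factor (1 − d/p) = 1 − 585/1,090 = 0.4633.
Q* = √(2DS / (H(1 − d/p))) = √(2 × 117,000 × 851 / (0.64 × 0.4633)).
= √(199,134,000 / 0.2965) ≈ 25914.944.
Maximum inventory = Q*(1 − d/p) = 25914.944 × 0.4633 ≈ 12006.465.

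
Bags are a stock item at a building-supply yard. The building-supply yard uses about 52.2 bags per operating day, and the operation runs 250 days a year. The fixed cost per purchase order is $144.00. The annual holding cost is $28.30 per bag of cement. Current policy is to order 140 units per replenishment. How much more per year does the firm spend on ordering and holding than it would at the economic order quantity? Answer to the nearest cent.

Extra cost ≈ $5,090.63 per year

Annual demand D = 52.2 × 250 = 13,050.
EOQ = √(2DS/H) = √(2 × 13,050 × 144 / 28.3) ≈ 364.43.
Cost at Q* = (D/Q*)S + (Q*/2)H = √(2DSH) ≈ $10,313.23.
Cost at Q = 140: (13,050/140)×144 + (140/2)×28.3 = $13,422.86 + $1,981.00 = $15,403.86.
Excess = $15,403.86 − $10,313.23 = $5,090.63.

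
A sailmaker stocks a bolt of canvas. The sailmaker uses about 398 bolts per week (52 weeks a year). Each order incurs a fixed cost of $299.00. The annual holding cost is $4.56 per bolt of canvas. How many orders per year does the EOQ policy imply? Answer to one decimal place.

N ≈ 12.6 orders per year

Annual demand D = 398 × 52 = 20,696.
Q* = √(2DS/H) = √(2 × 20,696 × 299 / 4.56) ≈ 1647.45.
Orders per year = D / Q* = 20,696 / 1647.45 ≈ 12.562.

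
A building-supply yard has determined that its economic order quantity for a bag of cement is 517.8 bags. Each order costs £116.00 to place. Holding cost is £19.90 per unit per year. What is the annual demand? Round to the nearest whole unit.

Invert the EOQ relation Q*² = 2DS/H.
From Q* = √(2DS/H): D = Q*²H / (2S) = 517.8² × 19.9 / (2 × 116) = 22997.953.

D ≈ 22,998 bags per year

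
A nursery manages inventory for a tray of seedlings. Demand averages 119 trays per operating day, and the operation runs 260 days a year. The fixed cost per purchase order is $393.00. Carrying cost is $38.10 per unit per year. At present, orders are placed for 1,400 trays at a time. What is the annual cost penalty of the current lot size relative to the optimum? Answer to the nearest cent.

Extra cost ≈ $4,916.05 per year

Annual demand D = 119 × 260 = 30,940.
EOQ = √(2DS/H) = √(2 × 30,940 × 393 / 38.1) ≈ 798.93.
Cost at Q* = (D/Q*)S + (Q*/2)H = √(2DSH) ≈ $30,439.25.
Cost at Q = 1,400: (30,940/1,400)×393 + (1,400/2)×38.1 = $8,685.30 + $26,670.00 = $35,355.30.
Excess = $35,355.30 − $30,439.25 = $4,916.05.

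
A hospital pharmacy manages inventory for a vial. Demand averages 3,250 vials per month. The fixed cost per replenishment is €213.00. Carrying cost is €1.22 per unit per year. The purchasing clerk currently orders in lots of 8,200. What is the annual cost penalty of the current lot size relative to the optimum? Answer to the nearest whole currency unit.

Annual demand D = 3,250 × 12 = 39,000.
EOQ = √(2DS/H) = √(2 × 39,000 × 213 / 1.22) ≈ 3690.26.
Cost at Q* = (D/Q*)S + (Q*/2)H = √(2DSH) ≈ €4,502.12.
Cost at Q = 8,200: (39,000/8,200)×213 + (8,200/2)×1.22 = €1,013.05 + €5,002.00 = €6,015.05.
Excess = €6,015.05 − €4,502.12 = €1,512.93.

Extra cost ≈ €1,513 per year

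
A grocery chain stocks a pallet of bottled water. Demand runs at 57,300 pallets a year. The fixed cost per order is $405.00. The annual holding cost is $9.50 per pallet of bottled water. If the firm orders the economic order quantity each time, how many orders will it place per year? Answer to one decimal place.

N ≈ 25.9 orders per year

Q* = √(2DS/H) = √(2 × 57,300 × 405 / 9.5) ≈ 2210.33.
Orders per year = D / Q* = 57,300 / 2210.33 ≈ 25.924.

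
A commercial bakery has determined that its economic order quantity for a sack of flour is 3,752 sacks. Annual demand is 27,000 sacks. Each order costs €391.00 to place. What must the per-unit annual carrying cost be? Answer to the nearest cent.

H ≈ €1.50

Squaring Q* = √(2DS/H) gives Q*² = 2DS/H.
From Q* = √(2DS/H): H = 2DS / Q*² = 2 × 27,000 × 391 / 3,752² = 1.4998.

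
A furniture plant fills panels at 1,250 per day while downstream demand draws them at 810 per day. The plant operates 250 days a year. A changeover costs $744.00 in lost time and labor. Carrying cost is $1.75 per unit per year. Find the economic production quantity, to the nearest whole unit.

Annual demand D = 810 × 250 = 202,500.
Production build-up factor (1 − d/p) = 1 − 810/1,250 = 0.3520.
Q* = √(2DS / (H(1 − d/p))) = √(2 × 202,500 × 744 / (1.75 × 0.3520)).
= √(301,320,000 / 0.616) ≈ 22116.868.

Q* ≈ 22,117 panels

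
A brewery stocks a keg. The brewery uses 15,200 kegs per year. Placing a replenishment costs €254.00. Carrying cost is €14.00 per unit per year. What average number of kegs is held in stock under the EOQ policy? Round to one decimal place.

Average inventory ≈ 371.3 kegs

Q* = √(2DS/H) = √(2 × 15,200 × 254 / 14) ≈ 742.66.
Average inventory = Q*/2 ≈ 742.66 / 2 = 371.330.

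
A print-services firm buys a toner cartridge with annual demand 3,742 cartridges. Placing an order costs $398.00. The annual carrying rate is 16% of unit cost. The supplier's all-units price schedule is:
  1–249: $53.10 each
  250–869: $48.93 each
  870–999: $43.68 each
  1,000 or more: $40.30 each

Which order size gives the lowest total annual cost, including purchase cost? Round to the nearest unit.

Q* ≈ 1,000 cartridges

Holding cost per unit per year at price C is H = 0.16·C.
Candidates are each tier's EOQ (if it falls in that tier) and each price-break quantity.
Tier 1 ($53.10): EOQ = 592.1 exceeds tier's upper bound 249, so this tier is dominated.
EOQ at $48.93 = 616.8 (feasible in tier 2): TC = 3,742×$48.93 + (3,742/616.8)×398 + (616.8/2)×0.16×$48.93 = $187,925.05.
EOQ at $43.68 = 652.8 < 870, so use break Q=870: TC = 3,742×$43.68 + (3,742/870.0)×398 + (870.0/2)×0.16×$43.68 = $168,202.55.
EOQ at $40.30 = 679.7 < 1000, so use break Q=1000: TC = 3,742×$40.30 + (3,742/1000.0)×398 + (1000.0/2)×0.16×$40.30 = $155,515.92.
Lowest total cost is $155,515.92 at Q = 1000.0.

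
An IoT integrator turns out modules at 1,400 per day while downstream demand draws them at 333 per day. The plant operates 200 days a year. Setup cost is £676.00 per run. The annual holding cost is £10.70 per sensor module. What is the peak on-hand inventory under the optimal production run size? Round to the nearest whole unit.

Annual demand D = 333 × 200 = 66,600.
Production build-up factor (1 − d/p) = 1 − 333/1,400 = 0.7621.
Q* = √(2DS / (H(1 − d/p))) = √(2 × 66,600 × 676 / (10.7 × 0.7621)).
= √(90,043,200 / 8.1549) ≈ 3322.886.
Maximum inventory = Q*(1 − d/p) = 3322.886 × 0.7621 ≈ 2532.513.

I_max ≈ 2,533 modules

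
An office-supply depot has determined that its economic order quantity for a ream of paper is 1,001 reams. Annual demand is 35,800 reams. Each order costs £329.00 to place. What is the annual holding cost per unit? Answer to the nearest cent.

Invert the EOQ relation Q*² = 2DS/H.
From Q* = √(2DS/H): H = 2DS / Q*² = 2 × 35,800 × 329 / 1,001² = 23.5094.

H ≈ £23.51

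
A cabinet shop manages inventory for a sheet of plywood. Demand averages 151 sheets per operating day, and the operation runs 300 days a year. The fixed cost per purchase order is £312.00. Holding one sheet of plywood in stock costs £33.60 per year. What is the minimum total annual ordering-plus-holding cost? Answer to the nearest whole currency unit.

Annual demand D = 151 × 300 = 45,300.
EOQ = √(2DS/H) = √(2 × 45,300 × 312 / 33.6) ≈ 917.22.
At the optimum the two cost components are equal, so total cost = 2·(Q*/2)H = Q*·H.
Minimum total = √(2DSH) = √(2 × 45,300 × 312 × 33.6) ≈ 30818.467.

TC* ≈ £30,818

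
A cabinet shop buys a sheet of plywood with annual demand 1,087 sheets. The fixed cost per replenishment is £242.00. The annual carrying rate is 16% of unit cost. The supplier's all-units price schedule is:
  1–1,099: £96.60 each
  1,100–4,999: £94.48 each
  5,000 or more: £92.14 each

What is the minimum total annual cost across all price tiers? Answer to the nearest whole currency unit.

Holding cost per unit per year at price C is H = 0.16·C.
Candidates are each tier's EOQ (if it falls in that tier) and each price-break quantity.
EOQ at £96.60 = 184.5 (feasible in tier 1): TC = 1,087×£96.60 + (1,087/184.5)×242 + (184.5/2)×0.16×£96.60 = £107,855.78.
EOQ at £94.48 = 186.6 < 1100, so use break Q=1100: TC = 1,087×£94.48 + (1,087/1100.0)×242 + (1100.0/2)×0.16×£94.48 = £111,253.14.
EOQ at £92.14 = 188.9 < 5000, so use break Q=5000: TC = 1,087×£92.14 + (1,087/5000.0)×242 + (5000.0/2)×0.16×£92.14 = £137,064.79.
Lowest total cost among the candidates is at Q = 184.5.

TC* ≈ £107,856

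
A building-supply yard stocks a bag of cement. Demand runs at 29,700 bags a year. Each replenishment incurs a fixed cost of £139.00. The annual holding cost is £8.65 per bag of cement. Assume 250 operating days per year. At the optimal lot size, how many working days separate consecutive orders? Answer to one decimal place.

Q* = √(2DS/H) = √(2 × 29,700 × 139 / 8.65) ≈ 977.00.
Cycle time = Q*/D × 250 = 977.00 / 29,700 × 250 ≈ 8.224 days.

T ≈ 8.2 days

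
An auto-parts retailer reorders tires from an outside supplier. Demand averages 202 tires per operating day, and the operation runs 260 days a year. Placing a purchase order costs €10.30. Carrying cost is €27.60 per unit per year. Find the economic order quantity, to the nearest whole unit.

Q* ≈ 198 tires

Annual demand D = 202 × 260 = 52,520.
EOQ = √(2DS / H) = √(2 × 52,520 × 10.3 / 27.6).
= √(1,081,912 / 27.6) = √39,199.7101 ≈ 197.989.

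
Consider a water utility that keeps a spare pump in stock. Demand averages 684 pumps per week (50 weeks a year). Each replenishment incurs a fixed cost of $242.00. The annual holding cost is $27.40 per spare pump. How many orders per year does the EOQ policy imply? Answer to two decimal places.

Annual demand D = 684 × 50 = 34,200.
EOQ = √(2DS/H) = √(2 × 34,200 × 242 / 27.4) ≈ 777.25.
Orders per year = D / Q* = 34,200 / 777.25 ≈ 44.001.

N ≈ 44.00 orders per year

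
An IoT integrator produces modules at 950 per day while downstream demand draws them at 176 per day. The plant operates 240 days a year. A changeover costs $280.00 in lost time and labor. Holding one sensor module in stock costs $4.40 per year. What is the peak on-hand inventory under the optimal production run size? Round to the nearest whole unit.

I_max ≈ 2,093 modules

Annual demand D = 176 × 240 = 42,240.
Production build-up factor (1 − d/p) = 1 − 176/950 = 0.8147.
Q* = √(2DS / (H(1 − d/p))) = √(2 × 42,240 × 280 / (4.4 × 0.8147)).
= √(23,654,400 / 3.5848) ≈ 2568.745.
Maximum inventory = Q*(1 − d/p) = 2568.745 × 0.8147 ≈ 2092.851.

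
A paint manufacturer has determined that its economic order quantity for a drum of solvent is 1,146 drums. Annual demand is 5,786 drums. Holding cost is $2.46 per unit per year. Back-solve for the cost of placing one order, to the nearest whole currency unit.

Squaring Q* = √(2DS/H) gives Q*² = 2DS/H.
From Q* = √(2DS/H): S = Q*²H / (2D) = 1,146² × 2.46 / (2 × 5,786) = 279.1875.

S ≈ $279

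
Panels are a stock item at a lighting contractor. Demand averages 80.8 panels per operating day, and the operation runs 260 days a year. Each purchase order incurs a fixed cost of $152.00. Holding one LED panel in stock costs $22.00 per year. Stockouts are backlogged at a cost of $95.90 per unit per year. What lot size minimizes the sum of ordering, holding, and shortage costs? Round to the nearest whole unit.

Q* ≈ 597 panels

Annual demand D = 80.8 × 260 = 21,008.
With planned backorders, Q* = √(2DS/H) · √((H+B)/B).
√(2DS/H) = √(2 × 21,008 × 152 / 22) = 538.788.
√((H+B)/B) = √((22+95.9)/95.9) = 1.1088.
Q* ≈ 597.400.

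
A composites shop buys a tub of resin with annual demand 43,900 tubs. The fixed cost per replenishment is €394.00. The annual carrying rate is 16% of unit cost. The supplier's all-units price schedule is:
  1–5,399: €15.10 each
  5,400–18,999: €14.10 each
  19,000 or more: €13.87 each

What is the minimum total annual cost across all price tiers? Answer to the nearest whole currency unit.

TC* ≈ €628,284

Holding cost per unit per year at price C is H = 0.16·C.
For each price level, check whether its EOQ is feasible; otherwise the best quantity at that price is the breakpoint.
EOQ at €15.10 = 3784.0 (feasible in tier 1): TC = 43,900×€15.10 + (43,900/3784.0)×394 + (3784.0/2)×0.16×€15.10 = €672,032.06.
EOQ at €14.10 = 3915.8 < 5400, so use break Q=5400: TC = 43,900×€14.10 + (43,900/5400.0)×394 + (5400.0/2)×0.16×€14.10 = €628,284.27.
EOQ at €13.87 = 3948.2 < 19000, so use break Q=19000: TC = 43,900×€13.87 + (43,900/19000.0)×394 + (19000.0/2)×0.16×€13.87 = €630,885.75.
Lowest total cost among the candidates is at Q = 5400.0.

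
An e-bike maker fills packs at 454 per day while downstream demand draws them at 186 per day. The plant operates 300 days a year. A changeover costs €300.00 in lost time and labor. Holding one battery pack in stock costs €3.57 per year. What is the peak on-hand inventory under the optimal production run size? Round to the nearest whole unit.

Annual demand D = 186 × 300 = 55,800.
Production build-up factor (1 − d/p) = 1 − 186/454 = 0.5903.
Q* = √(2DS / (H(1 − d/p))) = √(2 × 55,800 × 300 / (3.57 × 0.5903)).
= √(33,480,000 / 2.1074) ≈ 3985.833.
Maximum inventory = Q*(1 − d/p) = 3985.833 × 0.5903 ≈ 2352.871.

I_max ≈ 2,353 packs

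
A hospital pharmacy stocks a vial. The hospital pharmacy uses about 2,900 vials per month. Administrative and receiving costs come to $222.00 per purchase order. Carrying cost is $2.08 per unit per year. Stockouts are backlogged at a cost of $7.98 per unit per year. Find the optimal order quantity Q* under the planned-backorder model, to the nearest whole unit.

Annual demand D = 2,900 × 12 = 34,800.
With planned backorders, Q* = √(2DS/H) · √((H+B)/B).
√(2DS/H) = √(2 × 34,800 × 222 / 2.08) = 2725.520.
√((H+B)/B) = √((2.08+7.98)/7.98) = 1.1228.
Q* ≈ 3060.180.

Q* ≈ 3,060 vials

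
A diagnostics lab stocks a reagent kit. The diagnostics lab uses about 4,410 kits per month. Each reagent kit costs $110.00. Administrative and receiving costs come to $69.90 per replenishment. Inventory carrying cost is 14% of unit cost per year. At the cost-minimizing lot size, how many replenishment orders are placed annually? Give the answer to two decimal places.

N ≈ 76.35 orders per year

Annual demand D = 4,410 × 12 = 52,920.
Holding cost H = 0.14 × $110.00 = $15.4000 per unit per year.
Q* = √(2DS/H) = √(2 × 52,920 × 69.9 / 15.4) ≈ 693.11.
Orders per year = D / Q* = 52,920 / 693.11 ≈ 76.351.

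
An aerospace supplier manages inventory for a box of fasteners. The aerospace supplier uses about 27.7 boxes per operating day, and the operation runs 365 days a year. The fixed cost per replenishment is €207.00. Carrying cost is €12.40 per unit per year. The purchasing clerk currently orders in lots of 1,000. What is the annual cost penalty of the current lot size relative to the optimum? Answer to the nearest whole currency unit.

Extra cost ≈ €1,088 per year

Annual demand D = 27.7 × 365 = 10,110.5.
EOQ = √(2DS/H) = √(2 × 10,110.5 × 207 / 12.4) ≈ 581.00.
Cost at Q* = (D/Q*)S + (Q*/2)H = √(2DSH) ≈ €7,204.39.
Cost at Q = 1,000: (10,110.5/1,000)×207 + (1,000/2)×12.4 = €2,092.87 + €6,200.00 = €8,292.87.
Excess = €8,292.87 − €7,204.39 = €1,088.48.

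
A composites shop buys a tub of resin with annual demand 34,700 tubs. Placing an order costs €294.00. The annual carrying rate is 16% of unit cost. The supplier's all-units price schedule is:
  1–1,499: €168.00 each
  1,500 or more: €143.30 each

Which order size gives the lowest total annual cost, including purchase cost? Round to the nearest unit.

Q* ≈ 1,500 tubs

Holding cost per unit per year at price C is H = 0.16·C.
Evaluate total cost at each tier's feasible EOQ or, if the EOQ is below the tier, at the tier's minimum quantity.
EOQ at €168.00 = 871.2 (feasible in tier 1): TC = 34,700×€168.00 + (34,700/871.2)×294 + (871.2/2)×0.16×€168.00 = €5,853,018.98.
EOQ at €143.30 = 943.3 < 1500, so use break Q=1500: TC = 34,700×€143.30 + (34,700/1500.0)×294 + (1500.0/2)×0.16×€143.30 = €4,996,507.20.
Lowest total cost is €4,996,507.20 at Q = 1500.0.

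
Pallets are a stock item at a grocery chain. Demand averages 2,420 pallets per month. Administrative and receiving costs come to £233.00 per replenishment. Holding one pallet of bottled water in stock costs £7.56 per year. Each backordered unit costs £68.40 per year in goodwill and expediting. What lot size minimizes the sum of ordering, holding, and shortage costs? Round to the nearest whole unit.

Annual demand D = 2,420 × 12 = 29,040.
With planned backorders, Q* = √(2DS/H) · √((H+B)/B).
√(2DS/H) = √(2 × 29,040 × 233 / 7.56) = 1337.921.
√((H+B)/B) = √((7.56+68.4)/68.4) = 1.0538.
Q* ≈ 1409.921.

Q* ≈ 1,410 pallets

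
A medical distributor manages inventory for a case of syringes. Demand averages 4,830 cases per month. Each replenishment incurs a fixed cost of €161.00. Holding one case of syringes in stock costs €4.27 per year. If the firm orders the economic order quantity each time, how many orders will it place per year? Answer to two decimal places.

N ≈ 27.72 orders per year

Annual demand D = 4,830 × 12 = 57,960.
Q* = √(2DS/H) = √(2 × 57,960 × 161 / 4.27) ≈ 2090.63.
Orders per year = D / Q* = 57,960 / 2090.63 ≈ 27.724.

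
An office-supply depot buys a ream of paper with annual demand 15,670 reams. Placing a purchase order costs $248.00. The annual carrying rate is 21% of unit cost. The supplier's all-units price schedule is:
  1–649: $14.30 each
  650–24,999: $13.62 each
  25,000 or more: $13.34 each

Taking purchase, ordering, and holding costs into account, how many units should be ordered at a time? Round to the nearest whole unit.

Q* ≈ 1,648 reams

Holding cost per unit per year at price C is H = 0.21·C.
Evaluate total cost at each tier's feasible EOQ or, if the EOQ is below the tier, at the tier's minimum quantity.
Tier 1 ($14.30): EOQ = 1608.8 exceeds tier's upper bound 649, so this tier is dominated.
EOQ at $13.62 = 1648.5 (feasible in tier 2): TC = 15,670×$13.62 + (15,670/1648.5)×248 + (1648.5/2)×0.21×$13.62 = $218,140.31.
EOQ at $13.34 = 1665.7 < 25000, so use break Q=25000: TC = 15,670×$13.34 + (15,670/25000.0)×248 + (25000.0/2)×0.21×$13.34 = $244,210.75.
Lowest total cost is $218,140.31 at Q = 1648.5.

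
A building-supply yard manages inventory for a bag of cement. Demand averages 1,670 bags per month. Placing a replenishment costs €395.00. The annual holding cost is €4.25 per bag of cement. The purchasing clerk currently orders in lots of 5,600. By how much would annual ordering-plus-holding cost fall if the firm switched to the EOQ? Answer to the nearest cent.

Annual demand D = 1,670 × 12 = 20,040.
EOQ = √(2DS/H) = √(2 × 20,040 × 395 / 4.25) ≈ 1930.05.
Cost at Q* = (D/Q*)S + (Q*/2)H = √(2DSH) ≈ €8,202.70.
Cost at Q = 5,600: (20,040/5,600)×395 + (5,600/2)×4.25 = €1,413.54 + €11,900.00 = €13,313.54.
Excess = €13,313.54 − €8,202.70 = €5,110.83.

Extra cost ≈ €5,110.83 per year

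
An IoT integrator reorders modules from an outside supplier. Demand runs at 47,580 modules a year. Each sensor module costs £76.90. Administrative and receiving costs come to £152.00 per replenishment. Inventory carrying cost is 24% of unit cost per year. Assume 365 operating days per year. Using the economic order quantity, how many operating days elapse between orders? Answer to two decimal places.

Holding cost H = 0.24 × £76.90 = £18.4560 per unit per year.
Q* = √(2DS/H) = √(2 × 47,580 × 152 / 18.456) ≈ 885.28.
Cycle time = Q*/D × 365 = 885.28 / 47,580 × 365 ≈ 6.791 days.

T ≈ 6.79 days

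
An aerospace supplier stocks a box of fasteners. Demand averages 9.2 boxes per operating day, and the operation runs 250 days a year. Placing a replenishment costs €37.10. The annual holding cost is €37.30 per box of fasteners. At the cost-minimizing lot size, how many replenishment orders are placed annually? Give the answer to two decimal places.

Annual demand D = 9.2 × 250 = 2,300.
Q* = √(2DS/H) = √(2 × 2,300 × 37.1 / 37.3) ≈ 67.64.
Orders per year = D / Q* = 2,300 / 67.64 ≈ 34.003.

N ≈ 34.00 orders per year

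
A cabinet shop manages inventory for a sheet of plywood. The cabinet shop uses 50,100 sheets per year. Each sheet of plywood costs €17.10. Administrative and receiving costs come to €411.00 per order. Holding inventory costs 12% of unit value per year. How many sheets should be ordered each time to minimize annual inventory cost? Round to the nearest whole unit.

Q* ≈ 4,480 sheets

Holding cost H = 0.12 × €17.10 = €2.0520 per unit per year.
EOQ = √(2DS / H) = √(2 × 50,100 × 411 / 2.052).
= √(41,182,200 / 2.052) = √20,069,298.2456 ≈ 4479.877.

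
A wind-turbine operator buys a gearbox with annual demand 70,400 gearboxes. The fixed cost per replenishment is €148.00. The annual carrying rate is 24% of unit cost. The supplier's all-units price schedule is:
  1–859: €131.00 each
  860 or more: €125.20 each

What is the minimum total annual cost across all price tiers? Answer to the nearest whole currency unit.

Holding cost per unit per year at price C is H = 0.24·C.
For each price level, check whether its EOQ is feasible; otherwise the best quantity at that price is the breakpoint.
EOQ at €131.00 = 814.1 (feasible in tier 1): TC = 70,400×€131.00 + (70,400/814.1)×148 + (814.1/2)×0.24×€131.00 = €9,247,996.08.
EOQ at €125.20 = 832.8 < 860, so use break Q=860: TC = 70,400×€125.20 + (70,400/860.0)×148 + (860.0/2)×0.24×€125.20 = €8,839,115.99.
Lowest total cost among the candidates is at Q = 860.0.

TC* ≈ €8,839,116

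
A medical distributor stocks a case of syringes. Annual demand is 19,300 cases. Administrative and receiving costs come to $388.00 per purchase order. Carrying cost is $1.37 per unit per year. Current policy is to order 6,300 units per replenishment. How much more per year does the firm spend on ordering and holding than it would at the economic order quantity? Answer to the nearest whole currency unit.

Extra cost ≈ $974 per year

EOQ = √(2DS/H) = √(2 × 19,300 × 388 / 1.37) ≈ 3306.35.
Cost at Q* = (D/Q*)S + (Q*/2)H = √(2DSH) ≈ $4,529.70.
Cost at Q = 6,300: (19,300/6,300)×388 + (6,300/2)×1.37 = $1,188.63 + $4,315.50 = $5,504.13.
Excess = $5,504.13 − $4,529.70 = $974.43.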